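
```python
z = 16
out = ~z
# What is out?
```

Trace:
`z = 16` → z = 16
`out = ~z` → out = -17
So out = -17

Answer: -17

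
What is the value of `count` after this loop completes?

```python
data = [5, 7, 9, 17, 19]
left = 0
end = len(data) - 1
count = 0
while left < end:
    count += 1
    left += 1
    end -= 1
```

Iterations until pointers meet (list length 5)
`count` takes the values: 0 → 1 → 2

Answer: 2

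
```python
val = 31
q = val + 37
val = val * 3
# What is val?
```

Trace:
`val = 31` → val = 31
`q = val + 37` → q = 68
`val = val * 3` → val = 93
So val = 93

Answer: 93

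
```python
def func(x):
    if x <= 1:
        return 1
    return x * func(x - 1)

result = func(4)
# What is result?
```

func(4) = 4 * 3 * 2 * 1 = 24

Answer: 24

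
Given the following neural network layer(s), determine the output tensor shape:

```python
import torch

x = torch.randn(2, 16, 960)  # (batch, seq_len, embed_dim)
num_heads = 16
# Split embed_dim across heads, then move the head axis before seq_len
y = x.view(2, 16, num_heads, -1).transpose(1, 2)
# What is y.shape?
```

Input: (2, 16, 960) -> head_dim = 960 // 16 = 60; after view: (2, 16, 16, 60) -> after transpose(1, 2): (2, 16, 16, 60) -> Output: (2, 16, 16, 60)

Answer: (2, 16, 16, 60)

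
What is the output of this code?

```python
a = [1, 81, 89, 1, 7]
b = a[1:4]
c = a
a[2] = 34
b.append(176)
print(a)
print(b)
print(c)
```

Key concept: slice vs alias.
Step by step:
`a = [1, 81, 89, 1, 7]` → a = [1, 81, 89, 1, 7]
`b = a[1:4]` → b = [81, 89, 1]
`c = a` → c = [1, 81, 89, 1, 7] (same object as a)
`a[2] = 34` → a = [1, 81, 34, 1, 7] (same object as c); c = [1, 81, 34, 1, 7] (same object as a)
`b.append(176)` → b = [81, 89, 1, 176]
`print(a)` → prints [1, 81, 34, 1, 7]
`print(b)` → prints [81, 89, 1, 176]
`print(c)` → prints [1, 81, 34, 1, 7]

Answer:
[1, 81, 34, 1, 7]
[81, 89, 1, 176]
[1, 81, 34, 1, 7]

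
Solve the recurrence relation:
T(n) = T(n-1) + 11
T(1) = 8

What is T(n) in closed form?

Unrolling: T(n) = T(1) + 11·(n-1) = 8 + 11(n-1) = 11n - 3.

Answer: T(n) = 11n - 3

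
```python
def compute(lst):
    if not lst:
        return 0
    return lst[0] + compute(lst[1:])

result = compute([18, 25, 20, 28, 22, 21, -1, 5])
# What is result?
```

18 + 25 + 20 + 28 + 22 + 21 + (-1) + 5 + 0 = 138

Answer: 138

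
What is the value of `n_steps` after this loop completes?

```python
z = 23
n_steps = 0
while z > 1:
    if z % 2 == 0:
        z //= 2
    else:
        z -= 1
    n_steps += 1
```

Steps to reduce 23 to 1
`n_steps` takes the values: 0 → 1 → 2 → 3 → 4 → 5 → 6 → 7

Answer: 7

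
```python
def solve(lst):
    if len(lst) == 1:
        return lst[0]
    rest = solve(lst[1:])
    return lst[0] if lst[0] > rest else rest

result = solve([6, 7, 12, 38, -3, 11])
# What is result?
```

Recursive max over [6, 7, 12, 38, -3, 11] = 38

Answer: 38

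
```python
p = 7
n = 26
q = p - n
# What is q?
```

Trace:
`p = 7` → p = 7
`n = 26` → n = 26
`q = p - n` → q = -19
So q = -19

Answer: -19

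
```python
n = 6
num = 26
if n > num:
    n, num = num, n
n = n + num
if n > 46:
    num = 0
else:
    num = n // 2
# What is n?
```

Trace:
`n = 6` → n = 6
`num = 26` → num = 26
`if n > num: ...` → n > num is False → no variable changes
`n = n + num` → n = 32
`if n > 46: ...` → n > 46 is False, take else branch → num = 16
So n = 32

Answer: 32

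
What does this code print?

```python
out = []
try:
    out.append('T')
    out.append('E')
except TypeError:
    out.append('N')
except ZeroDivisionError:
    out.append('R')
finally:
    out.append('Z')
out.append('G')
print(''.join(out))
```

Execution trace: 'T' (try body) → 'E' (try body, no exception) → 'Z' (finally) → 'G' (after the try/except). Output: TEZG

Answer: TEZG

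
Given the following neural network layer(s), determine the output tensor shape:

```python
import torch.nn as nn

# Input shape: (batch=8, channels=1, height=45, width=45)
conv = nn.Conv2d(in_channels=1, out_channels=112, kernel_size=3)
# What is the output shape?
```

Input: (8, 1, 45, 45) -> Output: (8, 112, 43, 43)

Answer: (8, 112, 43, 43)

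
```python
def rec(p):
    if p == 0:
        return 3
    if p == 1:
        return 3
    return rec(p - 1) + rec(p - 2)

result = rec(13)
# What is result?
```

Build up from base cases: rec(0)=3, rec(1)=3, rec(2)=6, rec(3)=9, rec(4)=15, rec(5)=24, rec(6)=39, ..., rec(13)=1131

Answer: 1131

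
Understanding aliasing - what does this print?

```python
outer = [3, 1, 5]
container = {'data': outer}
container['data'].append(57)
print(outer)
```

Key concept: dict holds reference to list.
Step by step:
`outer = [3, 1, 5]` → outer = [3, 1, 5]
`container = {'data': outer}` → container = {'data': [3, 1, 5]}
`container['data'].append(57)` → outer = [3, 1, 5, 57]; container = {'data': [3, 1, 5, 57]}
`print(outer)` → prints [3, 1, 5, 57]

Answer: [3, 1, 5, 57]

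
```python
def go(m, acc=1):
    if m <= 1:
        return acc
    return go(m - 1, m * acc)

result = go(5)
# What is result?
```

Accumulator trace (n, acc): (5, 1) -> (4, 5) -> (3, 20) -> (2, 60) -> (1, 120) -> return 120

Answer: 120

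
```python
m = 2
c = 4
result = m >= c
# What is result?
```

Trace:
`m = 2` → m = 2
`c = 4` → c = 4
`result = m >= c` → result = False
So result = False

Answer: False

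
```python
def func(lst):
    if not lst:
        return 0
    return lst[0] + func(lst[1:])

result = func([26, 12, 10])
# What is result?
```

26 + 12 + 10 + 0 = 48

Answer: 48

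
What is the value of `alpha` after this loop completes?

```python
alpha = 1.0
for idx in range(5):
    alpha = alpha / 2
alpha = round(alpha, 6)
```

Halving LR 5 times: 1 / 2^5
`alpha` takes the values: 1.0 → 0.5 → 0.25 → 0.125 → 0.0625 → 0.03125

Answer: 0.03125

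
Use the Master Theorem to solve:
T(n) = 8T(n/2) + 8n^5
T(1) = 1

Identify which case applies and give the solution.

a=8, b=2, f(n)=8n^5. log_2(8) = 3. Since c=5 > 3 and the regularity condition holds (8(n/2)^5 = (8/2^5)n^5 with 8/2^5 < 1), Case 3 applies: T(n) = Θ(f(n)) = O(n^5).

Answer: O(n^5) - Case 3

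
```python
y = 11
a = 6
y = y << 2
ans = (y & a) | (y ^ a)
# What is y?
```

Trace:
`y = 11` → y = 11
`a = 6` → a = 6
`y = y << 2` → y = 44
`ans = (y & a) | (y ^ a)` → ans = 46
So y = 44

Answer: 44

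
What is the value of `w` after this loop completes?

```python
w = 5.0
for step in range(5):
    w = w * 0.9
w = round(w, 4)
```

Exponential decay: 5.0 * 0.9^5
`w` takes the values: 5.0 → 4.5 → 4.05 → 3.645 → 3.2805 → 2.95245 → 2.9525

Answer: 2.9525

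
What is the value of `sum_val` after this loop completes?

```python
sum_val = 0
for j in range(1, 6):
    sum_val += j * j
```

Sum of squares 1² to 5² = 55
`sum_val` takes the values: 0 → 1 → 5 → 14 → 30 → 55

Answer: 55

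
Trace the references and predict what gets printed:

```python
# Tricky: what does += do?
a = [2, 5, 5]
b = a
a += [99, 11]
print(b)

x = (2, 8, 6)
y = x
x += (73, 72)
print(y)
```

Key concept: += behavior differs for mutable vs immutable.
Step by step:
`a = [2, 5, 5]` → a = [2, 5, 5]
`b = a` → b = [2, 5, 5] (same object as a)
`a += [99, 11]` → a = [2, 5, 5, 99, 11] (same object as b); b = [2, 5, 5, 99, 11] (same object as a)
`print(b)` → prints [2, 5, 5, 99, 11]
`x = (2, 8, 6)` → x = (2, 8, 6)
`y = x` → y = (2, 8, 6)
`x += (73, 72)` → x = (2, 8, 6, 73, 72)
`print(y)` → prints (2, 8, 6)

Answer:
[2, 5, 5, 99, 11]
(2, 8, 6)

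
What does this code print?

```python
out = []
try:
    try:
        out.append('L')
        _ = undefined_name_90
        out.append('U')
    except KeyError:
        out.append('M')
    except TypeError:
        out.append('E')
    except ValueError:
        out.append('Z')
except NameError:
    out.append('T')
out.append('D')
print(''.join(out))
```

Execution trace: 'L' (try body) → 'T' (outer except NameError) → 'D' (after the try/except). Output: LTD

Answer: LTD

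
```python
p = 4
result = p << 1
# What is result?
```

Trace:
`p = 4` → p = 4
`result = p << 1` → result = 8
So result = 8

Answer: 8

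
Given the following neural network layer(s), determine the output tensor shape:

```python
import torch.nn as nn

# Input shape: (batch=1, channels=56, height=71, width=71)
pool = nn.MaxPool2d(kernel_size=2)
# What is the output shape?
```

Input: (1, 56, 71, 71) -> Output: (1, 56, 35, 35)

Answer: (1, 56, 35, 35)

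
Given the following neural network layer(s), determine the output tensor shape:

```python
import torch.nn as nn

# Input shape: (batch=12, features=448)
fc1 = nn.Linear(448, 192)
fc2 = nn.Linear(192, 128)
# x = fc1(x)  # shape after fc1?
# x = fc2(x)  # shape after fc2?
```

Input: (12, 448) -> after fc1: (12, 192) -> Output: (12, 128)

Answer: (12, 128)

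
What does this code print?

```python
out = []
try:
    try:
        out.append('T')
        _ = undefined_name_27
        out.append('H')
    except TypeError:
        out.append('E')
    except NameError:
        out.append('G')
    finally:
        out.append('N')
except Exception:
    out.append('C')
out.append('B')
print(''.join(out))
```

Execution trace: 'T' (inner try body) → 'G' (inner except NameError) → 'N' (inner finally) → 'B' (after the try/except). Output: TGNB

Answer: TGNB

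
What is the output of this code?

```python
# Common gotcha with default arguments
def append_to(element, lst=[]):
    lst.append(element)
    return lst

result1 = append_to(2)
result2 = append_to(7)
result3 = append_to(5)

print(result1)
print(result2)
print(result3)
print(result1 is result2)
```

Key concept: mutable default argument gotcha.
Step by step:
`result1 = append_to(2)` → result1 = [2]
`result2 = append_to(7)` → result1 = [2, 7] (same object as result2); result2 = [2, 7] (same object as result1)
`result3 = append_to(5)` → result1 = [2, 7, 5] (same object as result2, result3); result2 = [2, 7, 5] (same object as result1, result3); result3 = [2, 7, 5] (same object as result1, result2)
`print(result1)` → prints [2, 7, 5]
`print(result2)` → prints [2, 7, 5]
`print(result3)` → prints [2, 7, 5]
`print(result1 is result2)` → prints True

Answer:
[2, 7, 5]
[2, 7, 5]
[2, 7, 5]
True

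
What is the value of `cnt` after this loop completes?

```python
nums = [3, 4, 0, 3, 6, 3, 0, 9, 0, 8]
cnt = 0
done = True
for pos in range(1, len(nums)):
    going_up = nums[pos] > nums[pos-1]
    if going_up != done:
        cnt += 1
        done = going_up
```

Count direction changes in [3, 4, 0, 3, 6, 3, 0, 9, 0, 8]
`cnt` takes the values: 0 → 1 → 2 → 3 → 4 → 5 → 6

Answer: 6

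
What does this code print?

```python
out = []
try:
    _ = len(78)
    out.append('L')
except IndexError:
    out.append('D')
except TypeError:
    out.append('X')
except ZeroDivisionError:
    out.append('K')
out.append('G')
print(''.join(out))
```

Execution trace: 'X' (except TypeError) → 'G' (after the try/except). Output: XG

Answer: XG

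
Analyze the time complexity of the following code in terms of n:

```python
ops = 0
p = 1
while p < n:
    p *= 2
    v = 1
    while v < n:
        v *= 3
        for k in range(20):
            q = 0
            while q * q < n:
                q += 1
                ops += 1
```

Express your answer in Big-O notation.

Each loop level contributes: log n × log n × 1 × √n. Multiplying the contributions gives O(√n log² n).

Answer: O(√n log² n)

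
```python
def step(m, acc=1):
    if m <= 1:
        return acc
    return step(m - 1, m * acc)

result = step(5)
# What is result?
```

Accumulator trace (n, acc): (5, 1) -> (4, 5) -> (3, 20) -> (2, 60) -> (1, 120) -> return 120

Answer: 120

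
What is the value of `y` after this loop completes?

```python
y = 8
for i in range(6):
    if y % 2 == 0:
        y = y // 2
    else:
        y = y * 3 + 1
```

Collatz-style transformation from 8
`y` takes the values: 8 → 4 → 2 → 1 → 4 → 2 → 1

Answer: 1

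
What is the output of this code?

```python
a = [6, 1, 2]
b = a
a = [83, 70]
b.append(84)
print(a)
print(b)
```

Key concept: rebinding vs mutation: a is rebound to a new list, b still points at the original.
Step by step:
`a = [6, 1, 2]` → a = [6, 1, 2]
`b = a` → b = [6, 1, 2] (same object as a)
`a = [83, 70]` → a = [83, 70]
`b.append(84)` → b = [6, 1, 2, 84]
`print(a)` → prints [83, 70]
`print(b)` → prints [6, 1, 2, 84]

Answer:
[83, 70]
[6, 1, 2, 84]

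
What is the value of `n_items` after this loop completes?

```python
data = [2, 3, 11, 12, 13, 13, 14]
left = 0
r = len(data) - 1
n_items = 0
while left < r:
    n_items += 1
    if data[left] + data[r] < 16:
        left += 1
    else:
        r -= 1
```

Steps to find pair summing to 16
`n_items` takes the values: 0 → 1 → 2 → 3 → 4 → 5 → 6

Answer: 6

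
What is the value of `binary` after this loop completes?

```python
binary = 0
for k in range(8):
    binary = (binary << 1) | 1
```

Build 8 consecutive 1-bits: 0b11111111
`binary` takes the values: 0 → 1 → 3 → 7 → 15 → 31 → 63 → 127 → 255

Answer: 255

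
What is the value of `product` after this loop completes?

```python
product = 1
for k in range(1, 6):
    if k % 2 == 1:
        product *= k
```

Product of odd numbers 1 to 5
`product` takes the values: 1 → 3 → 15

Answer: 15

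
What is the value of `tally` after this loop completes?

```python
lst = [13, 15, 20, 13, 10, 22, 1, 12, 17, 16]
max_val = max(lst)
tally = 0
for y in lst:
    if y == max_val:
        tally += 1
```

Count of max value 22 in [13, 15, 20, 13, 10, 22, 1, 12, 17, 16]
`tally` takes the values: 0 → 1

Answer: 1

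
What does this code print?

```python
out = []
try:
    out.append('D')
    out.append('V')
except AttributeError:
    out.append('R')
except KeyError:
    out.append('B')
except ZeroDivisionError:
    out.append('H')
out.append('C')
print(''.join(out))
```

Execution trace: 'D' (try body) → 'V' (try body, no exception) → 'C' (after the try/except). Output: DVC

Answer: DVC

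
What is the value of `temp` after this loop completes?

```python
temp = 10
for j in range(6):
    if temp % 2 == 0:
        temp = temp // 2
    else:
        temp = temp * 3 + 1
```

Collatz-style transformation from 10
`temp` takes the values: 10 → 5 → 16 → 8 → 4 → 2 → 1

Answer: 1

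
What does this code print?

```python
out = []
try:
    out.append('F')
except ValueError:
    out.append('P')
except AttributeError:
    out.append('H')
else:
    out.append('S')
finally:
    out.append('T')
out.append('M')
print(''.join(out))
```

Execution trace: 'F' (try body, no exception) → 'S' (else) → 'T' (finally) → 'M' (after the try/except). Output: FSTM

Answer: FSTM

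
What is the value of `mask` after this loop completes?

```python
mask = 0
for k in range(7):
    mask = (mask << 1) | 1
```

Build 7 consecutive 1-bits: 0b1111111
`mask` takes the values: 0 → 1 → 3 → 7 → 15 → 31 → 63 → 127

Answer: 127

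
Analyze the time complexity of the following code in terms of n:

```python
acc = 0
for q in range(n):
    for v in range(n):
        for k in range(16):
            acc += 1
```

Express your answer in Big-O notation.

Each loop level contributes: n × n × 1. Multiplying the contributions gives O(n^2).

Answer: O(n^2)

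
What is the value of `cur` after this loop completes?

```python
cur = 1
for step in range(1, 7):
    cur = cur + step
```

Start at 1, add 1 through 6
`cur` takes the values: 1 → 2 → 4 → 7 → 11 → 16 → 22

Answer: 22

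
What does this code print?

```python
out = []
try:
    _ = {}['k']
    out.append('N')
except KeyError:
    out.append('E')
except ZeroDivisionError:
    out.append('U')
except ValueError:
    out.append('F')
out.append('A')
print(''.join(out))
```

Execution trace: 'E' (except KeyError) → 'A' (after the try/except). Output: EA

Answer: EA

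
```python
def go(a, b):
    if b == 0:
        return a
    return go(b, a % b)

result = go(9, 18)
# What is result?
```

go(9, 18) -> go(18, 9) -> go(9, 0) -> 9

Answer: 9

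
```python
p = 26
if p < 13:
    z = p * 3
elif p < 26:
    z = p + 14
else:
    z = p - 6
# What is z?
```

Trace:
`p = 26` → p = 26
`if p < 13: ...` → p < 13 is False, p < 26 is False, take else branch → z = 20
So z = 20

Answer: 20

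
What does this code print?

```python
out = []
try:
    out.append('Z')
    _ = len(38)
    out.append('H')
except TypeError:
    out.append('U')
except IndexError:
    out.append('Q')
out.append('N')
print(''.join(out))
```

Execution trace: 'Z' (try body) → 'U' (except TypeError) → 'N' (after the try/except). Output: ZUN

Answer: ZUN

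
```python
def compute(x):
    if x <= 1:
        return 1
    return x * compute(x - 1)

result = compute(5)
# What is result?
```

compute(5) = 5 * 4 * 3 * 2 * 1 = 120

Answer: 120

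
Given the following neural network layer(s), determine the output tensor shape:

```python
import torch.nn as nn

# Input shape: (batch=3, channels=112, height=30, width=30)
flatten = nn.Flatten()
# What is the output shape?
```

Input: (3, 112, 30, 30) -> Output: (3, 100800)

Answer: (3, 100800)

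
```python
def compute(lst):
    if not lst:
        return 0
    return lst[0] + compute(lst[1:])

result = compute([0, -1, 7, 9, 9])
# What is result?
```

0 + (-1) + 7 + 9 + 9 + 0 = 24

Answer: 24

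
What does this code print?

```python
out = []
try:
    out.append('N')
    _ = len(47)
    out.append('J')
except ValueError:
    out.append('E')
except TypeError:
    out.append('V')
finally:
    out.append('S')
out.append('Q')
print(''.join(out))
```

Execution trace: 'N' (try body) → 'V' (except TypeError) → 'S' (finally) → 'Q' (after the try/except). Output: NVSQ

Answer: NVSQ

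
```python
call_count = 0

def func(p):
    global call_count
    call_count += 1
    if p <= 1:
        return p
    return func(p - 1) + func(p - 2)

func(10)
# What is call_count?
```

Calls(p) = 1 + Calls(p-1) + Calls(p-2); Calls(0)=Calls(1)=1. For p=10 this gives 177.

Answer: 177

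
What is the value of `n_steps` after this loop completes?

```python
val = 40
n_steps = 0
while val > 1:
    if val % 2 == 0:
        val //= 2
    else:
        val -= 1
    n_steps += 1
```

Steps to reduce 40 to 1
`n_steps` takes the values: 0 → 1 → 2 → 3 → 4 → 5 → 6

Answer: 6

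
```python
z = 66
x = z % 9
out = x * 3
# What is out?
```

Trace:
`z = 66` → z = 66
`x = z % 9` → x = 3
`out = x * 3` → out = 9
So out = 9

Answer: 9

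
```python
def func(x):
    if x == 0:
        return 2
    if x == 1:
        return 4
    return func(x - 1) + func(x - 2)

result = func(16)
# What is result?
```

Build up from base cases: func(0)=2, func(1)=4, func(2)=6, func(3)=10, func(4)=16, func(5)=26, func(6)=42, ..., func(16)=5168

Answer: 5168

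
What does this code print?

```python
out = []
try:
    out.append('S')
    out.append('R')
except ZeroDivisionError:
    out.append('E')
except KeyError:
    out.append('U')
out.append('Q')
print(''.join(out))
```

Execution trace: 'S' (try body) → 'R' (try body, no exception) → 'Q' (after the try/except). Output: SRQ

Answer: SRQ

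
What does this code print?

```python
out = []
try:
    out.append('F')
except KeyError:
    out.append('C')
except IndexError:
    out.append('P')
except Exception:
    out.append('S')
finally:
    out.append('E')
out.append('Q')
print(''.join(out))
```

Execution trace: 'F' (try body, no exception) → 'E' (finally) → 'Q' (after the try/except). Output: FEQ

Answer: FEQ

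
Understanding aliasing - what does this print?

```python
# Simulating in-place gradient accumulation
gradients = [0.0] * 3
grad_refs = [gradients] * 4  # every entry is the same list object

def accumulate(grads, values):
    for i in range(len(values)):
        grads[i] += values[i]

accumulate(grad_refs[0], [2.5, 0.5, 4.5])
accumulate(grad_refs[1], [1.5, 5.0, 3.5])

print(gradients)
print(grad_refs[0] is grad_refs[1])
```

Key concept: gradient accumulation aliasing.
Step by step:
`gradients = [0.0] * 3` → gradients = [0.0, 0.0, 0.0]
`grad_refs = [gradients] * 4` → grad_refs = [[0.0, 0.0, 0.0], [0.0, 0.0, 0.0], [0.0, 0.0, 0.0], [0.0, 0.0, 0.0]]
`accumulate(grad_refs[0], [2.5, 0.5, 4.5])` → gradients = [2.5, 0.5, 4.5]; grad_refs = [[2.5, 0.5, 4.5], [2.5, 0.5, 4.5], [2.5, 0.5, 4.5], [2.5, 0.5, 4.5]]
`accumulate(grad_refs[1], [1.5, 5.0, 3.5])` → gradients = [4.0, 5.5, 8.0]; grad_refs = [[4.0, 5.5, 8.0], [4.0, 5.5, 8.0], [4.0, 5.5, 8.0], [4.0, 5.5, 8.0]]
`print(gradients)` → prints [4.0, 5.5, 8.0]
`print(grad_refs[0] is grad_refs[1])` → prints True

Answer:
[4.0, 5.5, 8.0]
True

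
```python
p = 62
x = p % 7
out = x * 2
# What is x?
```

Trace:
`p = 62` → p = 62
`x = p % 7` → x = 6
`out = x * 2` → out = 12
So x = 6

Answer: 6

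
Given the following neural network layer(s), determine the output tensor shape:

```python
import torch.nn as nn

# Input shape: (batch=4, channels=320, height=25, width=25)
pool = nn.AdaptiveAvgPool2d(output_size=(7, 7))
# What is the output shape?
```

Input: (4, 320, 25, 25) -> Output: (4, 320, 7, 7)

Answer: (4, 320, 7, 7)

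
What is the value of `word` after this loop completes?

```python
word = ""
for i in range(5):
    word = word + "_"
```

Repeat '_' 5 times
`word` takes the values: "" → "_" → "__" → "___" → "____" → "_____"

Answer: "_____"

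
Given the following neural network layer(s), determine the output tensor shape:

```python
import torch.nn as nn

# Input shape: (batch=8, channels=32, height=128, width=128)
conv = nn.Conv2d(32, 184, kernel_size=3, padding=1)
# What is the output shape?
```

Input: (8, 32, 128, 128) -> Output: (8, 184, 128, 128)

Answer: (8, 184, 128, 128)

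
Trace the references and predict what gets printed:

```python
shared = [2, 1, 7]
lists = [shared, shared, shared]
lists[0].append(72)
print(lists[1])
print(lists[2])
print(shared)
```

Key concept: list of same reference.
Step by step:
`shared = [2, 1, 7]` → shared = [2, 1, 7]
`lists = [shared, shared, shared]` → lists = [[2, 1, 7], [2, 1, 7], [2, 1, 7]]
`lists[0].append(72)` → shared = [2, 1, 7, 72]; lists = [[2, 1, 7, 72], [2, 1, 7, 72], [2, 1, 7, 72]]
`print(lists[1])` → prints [2, 1, 7, 72]
`print(lists[2])` → prints [2, 1, 7, 72]
`print(shared)` → prints [2, 1, 7, 72]

Answer:
[2, 1, 7, 72]
[2, 1, 7, 72]
[2, 1, 7, 72]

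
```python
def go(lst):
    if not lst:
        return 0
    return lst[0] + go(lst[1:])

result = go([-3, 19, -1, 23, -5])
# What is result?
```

(-3) + 19 + (-1) + 23 + (-5) + 0 = 33

Answer: 33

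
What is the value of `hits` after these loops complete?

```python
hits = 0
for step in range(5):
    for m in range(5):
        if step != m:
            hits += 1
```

5² - 5 (exclude diagonal)
`hits` takes the values: 0 → 1 → 2 → 3 → 4 → 5 → 6 → 7 → 8 → 9 → 10 → 11 → 12 → 13 → 14 → 15 → 16 → 17 → 18 → 19 → 20

Answer: 20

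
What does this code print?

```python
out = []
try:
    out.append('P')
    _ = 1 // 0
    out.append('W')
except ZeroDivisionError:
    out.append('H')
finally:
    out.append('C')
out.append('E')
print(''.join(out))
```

Execution trace: 'P' (try body) → 'H' (except ZeroDivisionError) → 'C' (finally) → 'E' (after the try/except). Output: PHCE

Answer: PHCE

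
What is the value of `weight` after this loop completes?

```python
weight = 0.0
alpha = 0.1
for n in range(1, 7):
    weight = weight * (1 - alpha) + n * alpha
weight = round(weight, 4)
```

Moving average with lr=0.1
`weight` takes the values: 0.0 → 0.1 → 0.29 → 0.561 → 0.9049 → 1.31441 → 1.782969 → 1.783

Answer: 1.783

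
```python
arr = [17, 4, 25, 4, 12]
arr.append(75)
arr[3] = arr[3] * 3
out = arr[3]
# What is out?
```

Trace:
`arr = [17, 4, 25, 4, 12]` → arr = [17, 4, 25, 4, 12]
`arr.append(75)` → arr = [17, 4, 25, 4, 12, 75]
`arr[3] = arr[3] * 3` → arr = [17, 4, 25, 12, 12, 75]
`out = arr[3]` → out = 12
So out = 12

Answer: 12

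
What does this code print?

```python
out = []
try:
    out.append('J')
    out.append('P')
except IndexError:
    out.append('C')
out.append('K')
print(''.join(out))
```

Execution trace: 'J' (try body) → 'P' (try body, no exception) → 'K' (after the try/except). Output: JPK

Answer: JPK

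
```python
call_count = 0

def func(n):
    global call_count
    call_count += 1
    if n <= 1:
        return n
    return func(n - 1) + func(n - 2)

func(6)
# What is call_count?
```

Calls(n) = 1 + Calls(n-1) + Calls(n-2); Calls(0)=Calls(1)=1. For n=6 this gives 25.

Answer: 25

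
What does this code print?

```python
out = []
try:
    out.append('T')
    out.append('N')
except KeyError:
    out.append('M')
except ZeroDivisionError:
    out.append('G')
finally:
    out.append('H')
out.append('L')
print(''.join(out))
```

Execution trace: 'T' (try body) → 'N' (try body, no exception) → 'H' (finally) → 'L' (after the try/except). Output: TNHL

Answer: TNHL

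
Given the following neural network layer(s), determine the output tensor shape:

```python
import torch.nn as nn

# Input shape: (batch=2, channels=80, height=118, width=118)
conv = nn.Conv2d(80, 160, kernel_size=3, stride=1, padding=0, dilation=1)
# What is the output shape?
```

Input: (2, 80, 118, 118) -> Output: (2, 160, 116, 116)

Answer: (2, 160, 116, 116)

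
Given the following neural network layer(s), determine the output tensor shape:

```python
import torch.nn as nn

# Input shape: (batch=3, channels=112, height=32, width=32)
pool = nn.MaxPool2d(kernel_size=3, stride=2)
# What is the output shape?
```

Input: (3, 112, 32, 32) -> Output: (3, 112, 15, 15)

Answer: (3, 112, 15, 15)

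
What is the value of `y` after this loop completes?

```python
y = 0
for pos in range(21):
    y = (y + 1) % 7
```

Increment mod 7, 21 times = 0
`y` takes the values: 0 → 1 → 2 → 3 → 4 → 5 → 6 → 0 → 1 → 2 → 3 → 4 → 5 → 6 → 0 → 1 → 2 → 3 → 4 → 5 → 6 → 0

Answer: 0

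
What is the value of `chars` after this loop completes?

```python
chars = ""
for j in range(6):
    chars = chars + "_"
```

Repeat '_' 6 times
`chars` takes the values: "" → "_" → "__" → "___" → "____" → "_____" → "______"

Answer: "______"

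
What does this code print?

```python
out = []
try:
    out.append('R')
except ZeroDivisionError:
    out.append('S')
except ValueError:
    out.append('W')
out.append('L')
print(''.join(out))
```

Execution trace: 'R' (try body, no exception) → 'L' (after the try/except). Output: RL

Answer: RL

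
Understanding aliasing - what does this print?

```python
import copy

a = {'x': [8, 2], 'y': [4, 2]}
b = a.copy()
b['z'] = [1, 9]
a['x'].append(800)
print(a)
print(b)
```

Key concept: shallow copy of dict with mutable values.
Step by step:
`a = {'x': [8, 2], 'y': [4, 2]}` → a = {'x': [8, 2], 'y': [4, 2]}
`b = a.copy()` → b = {'x': [8, 2], 'y': [4, 2]}
`b['z'] = [1, 9]` → b = {'x': [8, 2], 'y': [4, 2], 'z': [1, 9]}
`a['x'].append(800)` → a = {'x': [8, 2, 800], 'y': [4, 2]}; b = {'x': [8, 2, 800], 'y': [4, 2], 'z': [1, 9]}
`print(a)` → prints {'x': [8, 2, 800], 'y': [4, 2]}
`print(b)` → prints {'x': [8, 2, 800], 'y': [4, 2], 'z': [1, 9]}

Answer:
{'x': [8, 2, 800], 'y': [4, 2]}
{'x': [8, 2, 800], 'y': [4, 2], 'z': [1, 9]}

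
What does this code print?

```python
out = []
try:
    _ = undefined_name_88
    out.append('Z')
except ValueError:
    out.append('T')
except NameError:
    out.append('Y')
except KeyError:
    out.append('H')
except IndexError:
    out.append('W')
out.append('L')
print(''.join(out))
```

Execution trace: 'Y' (except NameError) → 'L' (after the try/except). Output: YL

Answer: YL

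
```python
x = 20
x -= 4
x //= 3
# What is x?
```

Trace:
`x = 20` → x = 20
`x -= 4` → x = 16
`x //= 3` → x = 5
So x = 5

Answer: 5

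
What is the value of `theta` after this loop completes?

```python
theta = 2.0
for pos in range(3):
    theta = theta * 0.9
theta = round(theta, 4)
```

Exponential decay: 2.0 * 0.9^3
`theta` takes the values: 2.0 → 1.8 → 1.62 → 1.458

Answer: 1.458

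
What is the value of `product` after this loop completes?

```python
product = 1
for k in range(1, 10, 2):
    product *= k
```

Product of 1, 3, 5, ... up to 9
`product` takes the values: 1 → 3 → 15 → 105 → 945

Answer: 945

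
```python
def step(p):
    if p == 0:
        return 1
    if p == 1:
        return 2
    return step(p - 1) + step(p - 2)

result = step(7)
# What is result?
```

Build up from base cases: step(0)=1, step(1)=2, step(2)=3, step(3)=5, step(4)=8, step(5)=13, step(6)=21, ..., step(7)=34

Answer: 34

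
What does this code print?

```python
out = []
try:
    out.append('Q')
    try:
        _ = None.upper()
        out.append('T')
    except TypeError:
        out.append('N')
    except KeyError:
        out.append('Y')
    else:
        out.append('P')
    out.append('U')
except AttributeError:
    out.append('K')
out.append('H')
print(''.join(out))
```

Execution trace: 'Q' (try body) → 'K' (except AttributeError) → 'H' (after the try/except). Output: QKH

Answer: QKH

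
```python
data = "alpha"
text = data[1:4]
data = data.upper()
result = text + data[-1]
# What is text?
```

Trace:
`data = "alpha"` → data = 'alpha'
`text = data[1:4]` → text = 'lph'
`data = data.upper()` → data = 'ALPHA'
`result = text + data[-1]` → result = 'lphA'
So text = 'lph'

Answer: 'lph'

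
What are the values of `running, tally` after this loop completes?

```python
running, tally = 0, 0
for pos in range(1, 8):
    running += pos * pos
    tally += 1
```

Sum of squares and count
`running, tally` takes the values: (0, 0) → (1, 0) → (1, 1) → (5, 1) → (5, 2) → (14, 2) → (14, 3) → (30, 3) → (30, 4) → (55, 4) → (55, 5) → (91, 5) → (91, 6) → (140, 6) → (140, 7)

Answer: 140, 7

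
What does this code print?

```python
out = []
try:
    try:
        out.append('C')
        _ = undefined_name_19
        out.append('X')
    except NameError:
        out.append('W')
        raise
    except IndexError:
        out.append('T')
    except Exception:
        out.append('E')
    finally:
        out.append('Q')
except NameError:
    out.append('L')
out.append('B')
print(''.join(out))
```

Execution trace: 'C' (inner try body) → 'W' (inner except NameError) → 'Q' (inner finally) → 'L' (outer except NameError) → 'B' (after the try/except). Output: CWQLB

Answer: CWQLB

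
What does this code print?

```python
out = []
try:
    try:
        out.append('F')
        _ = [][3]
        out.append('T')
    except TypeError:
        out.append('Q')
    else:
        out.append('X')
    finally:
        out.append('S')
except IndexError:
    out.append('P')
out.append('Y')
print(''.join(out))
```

Execution trace: 'F' (try body) → 'S' (finally) → 'P' (outer except IndexError) → 'Y' (after the try/except). Output: FSPY

Answer: FSPY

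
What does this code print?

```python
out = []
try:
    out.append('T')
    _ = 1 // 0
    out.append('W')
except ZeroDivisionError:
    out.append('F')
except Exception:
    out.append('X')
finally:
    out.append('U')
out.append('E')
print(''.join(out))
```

Execution trace: 'T' (try body) → 'F' (except ZeroDivisionError) → 'U' (finally) → 'E' (after the try/except). Output: TFUE

Answer: TFUE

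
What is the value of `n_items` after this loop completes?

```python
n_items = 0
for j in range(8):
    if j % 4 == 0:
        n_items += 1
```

Count numbers divisible by 4 in range(8)
`n_items` takes the values: 0 → 1 → 2

Answer: 2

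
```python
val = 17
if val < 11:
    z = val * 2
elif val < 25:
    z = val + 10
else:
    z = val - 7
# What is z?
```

Trace:
`val = 17` → val = 17
`if val < 11: ...` → val < 11 is False, val < 25 is True → z = 27
So z = 27

Answer: 27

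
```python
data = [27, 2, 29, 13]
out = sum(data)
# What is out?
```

Trace:
`data = [27, 2, 29, 13]` → data = [27, 2, 29, 13]
`out = sum(data)` → out = 71
So out = 71

Answer: 71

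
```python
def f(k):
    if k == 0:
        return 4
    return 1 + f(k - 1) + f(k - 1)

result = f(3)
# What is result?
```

f(k) = 1 + 2·f(k-1), f(0)=4. Closed form: (4+1)·2^3 - 1 = 39.

Answer: 39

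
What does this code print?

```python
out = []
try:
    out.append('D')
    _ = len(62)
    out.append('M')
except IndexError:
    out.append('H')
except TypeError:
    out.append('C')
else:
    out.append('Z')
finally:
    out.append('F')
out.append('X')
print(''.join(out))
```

Execution trace: 'D' (try body) → 'C' (except TypeError) → 'F' (finally) → 'X' (after the try/except). Output: DCFX

Answer: DCFX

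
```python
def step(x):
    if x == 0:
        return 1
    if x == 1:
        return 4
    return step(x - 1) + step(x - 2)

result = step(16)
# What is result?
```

Build up from base cases: step(0)=1, step(1)=4, step(2)=5, step(3)=9, step(4)=14, step(5)=23, step(6)=37, ..., step(16)=4558

Answer: 4558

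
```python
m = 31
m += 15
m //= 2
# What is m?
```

Trace:
`m = 31` → m = 31
`m += 15` → m = 46
`m //= 2` → m = 23
So m = 23

Answer: 23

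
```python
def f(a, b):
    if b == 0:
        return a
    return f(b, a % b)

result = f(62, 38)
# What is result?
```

f(62, 38) -> f(38, 24) -> f(24, 14) -> f(14, 10) -> f(10, 4) -> f(4, 2) -> f(2, 0) -> 2

Answer: 2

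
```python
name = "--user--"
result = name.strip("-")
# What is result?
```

Trace:
`name = "--user--"` → name = '--user--'
`result = name.strip("-")` → result = 'user'
So result = 'user'

Answer: 'user'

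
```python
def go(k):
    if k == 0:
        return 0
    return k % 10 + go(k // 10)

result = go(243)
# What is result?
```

Sum of digits of 243: 3 + 4 + 2 = 9

Answer: 9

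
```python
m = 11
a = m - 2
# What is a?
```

Trace:
`m = 11` → m = 11
`a = m - 2` → a = 9
So a = 9

Answer: 9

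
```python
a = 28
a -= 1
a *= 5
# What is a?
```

Trace:
`a = 28` → a = 28
`a -= 1` → a = 27
`a *= 5` → a = 135
So a = 135

Answer: 135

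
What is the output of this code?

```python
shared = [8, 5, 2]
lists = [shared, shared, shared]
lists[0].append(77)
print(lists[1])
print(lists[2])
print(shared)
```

Key concept: list of same reference.
Step by step:
`shared = [8, 5, 2]` → shared = [8, 5, 2]
`lists = [shared, shared, shared]` → lists = [[8, 5, 2], [8, 5, 2], [8, 5, 2]]
`lists[0].append(77)` → shared = [8, 5, 2, 77]; lists = [[8, 5, 2, 77], [8, 5, 2, 77], [8, 5, 2, 77]]
`print(lists[1])` → prints [8, 5, 2, 77]
`print(lists[2])` → prints [8, 5, 2, 77]
`print(shared)` → prints [8, 5, 2, 77]

Answer:
[8, 5, 2, 77]
[8, 5, 2, 77]
[8, 5, 2, 77]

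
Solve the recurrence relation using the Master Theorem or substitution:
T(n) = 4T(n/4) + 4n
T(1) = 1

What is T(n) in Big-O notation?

By Master Theorem: a=4, b=4, f(n)=4n. Since log_4(4) = 1 and f(n) = Θ(n^1), Case 2 applies. T(n) = O(n log n).

Answer: O(n log n)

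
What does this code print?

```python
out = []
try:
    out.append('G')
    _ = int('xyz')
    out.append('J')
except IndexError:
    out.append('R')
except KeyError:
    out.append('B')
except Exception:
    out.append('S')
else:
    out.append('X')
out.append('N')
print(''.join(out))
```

Execution trace: 'G' (try body) → 'S' (except Exception) → 'N' (after the try/except). Output: GSN

Answer: GSN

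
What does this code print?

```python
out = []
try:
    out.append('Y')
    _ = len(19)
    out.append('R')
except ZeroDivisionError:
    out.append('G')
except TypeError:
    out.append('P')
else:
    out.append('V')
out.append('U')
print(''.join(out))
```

Execution trace: 'Y' (try body) → 'P' (except TypeError) → 'U' (after the try/except). Output: YPU

Answer: YPU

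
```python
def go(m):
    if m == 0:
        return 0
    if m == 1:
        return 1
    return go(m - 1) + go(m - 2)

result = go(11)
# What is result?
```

Build up from base cases: go(0)=0, go(1)=1, go(2)=1, go(3)=2, go(4)=3, go(5)=5, go(6)=8, ..., go(11)=89

Answer: 89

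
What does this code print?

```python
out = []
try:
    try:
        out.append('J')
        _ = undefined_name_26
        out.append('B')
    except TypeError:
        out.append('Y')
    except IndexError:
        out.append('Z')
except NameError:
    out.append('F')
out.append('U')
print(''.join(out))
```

Execution trace: 'J' (try body) → 'F' (outer except NameError) → 'U' (after the try/except). Output: JFU

Answer: JFU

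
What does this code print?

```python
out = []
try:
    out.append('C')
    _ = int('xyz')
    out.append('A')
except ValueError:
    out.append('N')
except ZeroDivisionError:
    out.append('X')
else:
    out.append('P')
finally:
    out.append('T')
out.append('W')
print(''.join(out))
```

Execution trace: 'C' (try body) → 'N' (except ValueError) → 'T' (finally) → 'W' (after the try/except). Output: CNTW

Answer: CNTW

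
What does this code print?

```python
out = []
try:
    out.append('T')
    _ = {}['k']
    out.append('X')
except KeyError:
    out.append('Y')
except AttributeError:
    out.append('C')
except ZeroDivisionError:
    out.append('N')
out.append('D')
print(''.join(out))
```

Execution trace: 'T' (try body) → 'Y' (except KeyError) → 'D' (after the try/except). Output: TYD

Answer: TYD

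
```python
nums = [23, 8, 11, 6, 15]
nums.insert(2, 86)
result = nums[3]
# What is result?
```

Trace:
`nums = [23, 8, 11, 6, 15]` → nums = [23, 8, 11, 6, 15]
`nums.insert(2, 86)` → nums = [23, 8, 86, 11, 6, 15]
`result = nums[3]` → result = 11
So result = 11

Answer: 11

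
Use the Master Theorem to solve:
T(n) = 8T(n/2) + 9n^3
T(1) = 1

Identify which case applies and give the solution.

a=8, b=2, f(n)=9n^3. log_2(8) = 3. Since c=3 = 3, Case 2 applies: T(n) = Θ(n^log_b(a) · log n) = O(n^3 log n).

Answer: O(n^3 log n) - Case 2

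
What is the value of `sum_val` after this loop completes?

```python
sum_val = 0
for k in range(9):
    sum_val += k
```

Sum of 0 to 8 = 36
`sum_val` takes the values: 0 → 1 → 3 → 6 → 10 → 15 → 21 → 28 → 36

Answer: 36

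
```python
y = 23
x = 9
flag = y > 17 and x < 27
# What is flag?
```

Trace:
`y = 23` → y = 23
`x = 9` → x = 9
`flag = y > 17 and x < 27` → flag = True
So flag = True

Answer: True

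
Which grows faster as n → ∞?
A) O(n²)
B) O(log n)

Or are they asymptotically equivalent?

O(n²) vs O(log n): Higher order terms dominate.

Answer: A) O(n²) grows faster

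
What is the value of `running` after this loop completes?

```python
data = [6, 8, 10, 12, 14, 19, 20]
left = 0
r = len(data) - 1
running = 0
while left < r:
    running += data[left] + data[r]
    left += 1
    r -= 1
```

Sum of pairs from ends
`running` takes the values: 0 → 26 → 53 → 77

Answer: 77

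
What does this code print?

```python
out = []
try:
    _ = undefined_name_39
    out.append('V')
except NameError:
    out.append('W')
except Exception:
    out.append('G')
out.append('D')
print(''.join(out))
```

Execution trace: 'W' (except NameError) → 'D' (after the try/except). Output: WD

Answer: WD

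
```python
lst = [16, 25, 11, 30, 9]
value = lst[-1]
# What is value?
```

Trace:
`lst = [16, 25, 11, 30, 9]` → lst = [16, 25, 11, 30, 9]
`value = lst[-1]` → value = 9
So value = 9

Answer: 9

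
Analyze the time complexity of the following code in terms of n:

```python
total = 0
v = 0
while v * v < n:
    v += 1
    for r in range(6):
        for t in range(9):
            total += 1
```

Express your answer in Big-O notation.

Each loop level contributes: √n × 1 × 1. Multiplying the contributions gives O(√n).

Answer: O(√n)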